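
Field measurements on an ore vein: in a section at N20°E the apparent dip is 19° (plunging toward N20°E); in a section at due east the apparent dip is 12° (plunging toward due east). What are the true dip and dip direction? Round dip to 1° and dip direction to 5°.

The two traces are lines in the plane: v₁ = (sin 20°·cos 19°, cos 20°·cos 19°, −sin 19°), v₂ = (sin 90°·cos 12°, cos 90°·cos 12°, −sin 12°).
n = v₁ × v₂ = (0.185, 0.251, 0.869) (taken with n_z > 0).
tan δ = √(n_x²+n_y²)/n_z = 0.312/0.869, so δ = 19.7°.
The horizontal component of n points toward azimuth atan2(n_x, n_y) = 36°, the dip direction.

true dip 20°, dip direction 035°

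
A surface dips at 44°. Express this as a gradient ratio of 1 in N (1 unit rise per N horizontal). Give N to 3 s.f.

1 : N means tan θ = 1/N, so N = 1/tan 44° = 1/0.9657

1 in 1.04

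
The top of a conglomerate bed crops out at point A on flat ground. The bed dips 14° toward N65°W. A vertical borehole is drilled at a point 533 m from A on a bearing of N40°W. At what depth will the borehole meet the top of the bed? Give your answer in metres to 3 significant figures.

The hole lies 25° from the dip direction, so the down-dip offset is 533 × cos 25° = 483.06 m.
Depth = down-dip offset × tan(dip) = 483.06 × tan 14° = 483.06 × 0.2493
Depth = 120.44 m

120 m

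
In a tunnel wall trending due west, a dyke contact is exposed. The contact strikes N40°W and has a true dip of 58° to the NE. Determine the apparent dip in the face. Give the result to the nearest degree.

Angle between strike (N40°W) and section (due west): β = 50°.
tan α = tan 58° × sin 50° = 1.6003 × 0.7660 = 1.2259
α = arctan(1.2259) = 50.80°

51°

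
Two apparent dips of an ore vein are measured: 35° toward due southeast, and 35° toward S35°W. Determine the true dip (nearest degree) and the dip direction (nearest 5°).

true dip 42°, dip direction 175°

Each apparent-dip line lies in the plane. As unit vectors (x east, y north, z up), v₁ plunges 35°→due southeast and v₂ plunges 35°→S35°W.
Cross product v₁ × v₂ gives the pole to the plane: n ∝ (0.053, -0.602, 0.661).
tan δ = √(n_x²+n_y²)/n_z = 0.604/0.661, so δ = 42.4°.
Dip direction = azimuth of (n_x, n_y) = atan2(0.053, -0.602) = 175°.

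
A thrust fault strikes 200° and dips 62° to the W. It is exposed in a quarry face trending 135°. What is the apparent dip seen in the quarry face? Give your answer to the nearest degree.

60°

The strike is 200° and the section trends 135°; the acute angle between them is β = 65°.
tan α = tan 62° × sin 65° = 1.8807 × 0.9063 = 1.7045
apparent dip = arctan 1.7045 = 59.60°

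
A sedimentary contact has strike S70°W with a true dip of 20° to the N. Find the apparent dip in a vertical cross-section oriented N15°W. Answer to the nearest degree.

20°

Angle between strike (S70°W) and section (N15°W): β = 85°.
tan α = tan 20° × sin 85° = 0.3640 × 0.9962 = 0.3626
α = arctan(0.3626) = 19.93°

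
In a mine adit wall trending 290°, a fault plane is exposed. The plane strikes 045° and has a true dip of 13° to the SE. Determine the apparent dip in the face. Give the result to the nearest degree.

12°

Angle between strike (045°) and section (290°): β = 65°.
tan(apparent dip) = tan 13° · sin 65° = 0.2092
apparent dip = arctan 0.2092 = 11.82°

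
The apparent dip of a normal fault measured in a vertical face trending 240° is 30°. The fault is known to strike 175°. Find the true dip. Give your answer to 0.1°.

The section is 65° from the strike.
tan δ = tan α / sin β = tan 30° / sin 65° = 0.5774 / 0.9063 = 0.6370
true dip = arctan 0.6370 = 32.50°

32.5°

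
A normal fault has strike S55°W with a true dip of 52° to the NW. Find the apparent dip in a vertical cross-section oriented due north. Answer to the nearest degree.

46°

The strike is S55°W and the section trends due north; the acute angle between them is β = 55°.
tan α = tan 52° × sin 55° = 1.2799 × 0.8192 = 1.0485
α = arctan(1.0485) = 46.36°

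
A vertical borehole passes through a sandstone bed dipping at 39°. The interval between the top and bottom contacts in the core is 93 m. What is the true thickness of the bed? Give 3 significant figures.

72.3 m

True thickness t = h · cos(dip) = 93 × cos 39°
t = 93 × 0.7771 = 72.275 m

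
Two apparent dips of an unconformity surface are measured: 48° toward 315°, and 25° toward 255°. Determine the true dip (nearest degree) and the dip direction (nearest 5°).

true dip 48°, dip direction 320°

The two traces are lines in the plane: v₁ = (sin 315°·cos 48°, cos 315°·cos 48°, −sin 48°), v₂ = (sin 255°·cos 25°, cos 255°·cos 25°, −sin 25°).
n = v₁ × v₂ = (-0.374, 0.451, 0.525) (taken with n_z > 0).
tan δ = √(n_x²+n_y²)/n_z = 0.586/0.525, so δ = 48.1°.
Dip direction = atan2(-0.374, 0.451) = 320° (azimuth of n's horizontal projection).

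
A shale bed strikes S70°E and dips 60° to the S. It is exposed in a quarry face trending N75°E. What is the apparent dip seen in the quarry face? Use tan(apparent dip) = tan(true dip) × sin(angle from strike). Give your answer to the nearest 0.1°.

Angle between strike (S70°E) and section (N75°E): β = 35°.
tan(apparent dip) = tan 60° · sin 35° = 0.9935
α = arctan(0.9935) = 44.81°

44.8°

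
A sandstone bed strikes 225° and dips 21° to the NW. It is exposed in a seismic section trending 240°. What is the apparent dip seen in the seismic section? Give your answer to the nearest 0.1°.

The strike is 225° and the section trends 240°; the acute angle between them is β = 15°.
tan α = tan 21° × sin 15° = 0.3839 × 0.2588 = 0.0994
α = arctan(0.0994) = 5.67°

5.7°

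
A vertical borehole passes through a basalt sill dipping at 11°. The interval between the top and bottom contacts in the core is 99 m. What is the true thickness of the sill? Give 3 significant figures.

97.2 m

True thickness t = h · cos(dip) = 99 × cos 11°
t = 99 × 0.9816 = 97.181 m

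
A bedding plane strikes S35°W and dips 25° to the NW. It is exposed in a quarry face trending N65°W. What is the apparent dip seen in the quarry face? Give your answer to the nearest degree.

25°

Angle between strike (S35°W) and section (N65°W): β = 80°.
tan(apparent dip) = tan 25° · sin 80° = 0.4592
α = arctan(0.4592) = 24.67°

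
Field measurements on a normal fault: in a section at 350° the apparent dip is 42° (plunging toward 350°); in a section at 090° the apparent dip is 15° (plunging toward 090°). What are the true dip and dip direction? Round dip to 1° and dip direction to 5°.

true dip 45°, dip direction 015°

Each apparent-dip line lies in the plane. As unit vectors (x east, y north, z up), v₁ plunges 42°→350° and v₂ plunges 15°→090°.
The plane normal is n = v₁ × v₂ ∝ (0.189, 0.680, 0.707).
True dip = arccos(n_z / |n|) = arccos(0.7078) = 44.9°.
Dip direction = azimuth of (n_x, n_y) = atan2(0.189, 0.680) = 16°.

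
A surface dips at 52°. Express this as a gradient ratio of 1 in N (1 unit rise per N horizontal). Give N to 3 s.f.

1 : N means tan θ = 1/N, so N = 1/tan 52° = 1/1.2799

1 in 0.781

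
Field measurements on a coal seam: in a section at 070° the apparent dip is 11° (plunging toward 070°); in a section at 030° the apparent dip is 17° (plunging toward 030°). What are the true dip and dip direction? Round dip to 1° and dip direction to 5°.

Each apparent-dip line lies in the plane. As unit vectors (x east, y north, z up), v₁ plunges 11°→070° and v₂ plunges 17°→030°.
Cross product v₁ × v₂ gives the pole to the plane: n ∝ (0.060, 0.178, 0.603).
tan δ = √(n_x²+n_y²)/n_z = 0.188/0.603, so δ = 17.3°.
Dip direction = azimuth of (n_x, n_y) = atan2(0.060, 0.178) = 19°.

true dip 17°, dip direction 020°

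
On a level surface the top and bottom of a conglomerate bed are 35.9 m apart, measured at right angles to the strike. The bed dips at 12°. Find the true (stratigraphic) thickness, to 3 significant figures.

7.46 m

True thickness t = w · sin(dip) = 35.9 × sin 12°
t = 35.9 × 0.2079 = 7.464 m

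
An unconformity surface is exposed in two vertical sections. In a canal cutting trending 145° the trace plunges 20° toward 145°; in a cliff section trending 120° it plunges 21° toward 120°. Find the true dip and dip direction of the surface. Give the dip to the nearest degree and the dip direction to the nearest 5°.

true dip 21°, dip direction 125°

Each apparent-dip line lies in the plane. As unit vectors (x east, y north, z up), v₁ plunges 20°→145° and v₂ plunges 21°→120°.
Cross product v₁ × v₂ gives the pole to the plane: n ∝ (0.116, -0.083, 0.371).
tan δ = √(n_x²+n_y²)/n_z = 0.143/0.371, so δ = 21.1°.
Dip direction = atan2(0.116, -0.083) = 126° (azimuth of n's horizontal projection).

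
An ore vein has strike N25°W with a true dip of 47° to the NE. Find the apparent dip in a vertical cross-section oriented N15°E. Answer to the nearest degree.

35°

The strike is N25°W and the section trends N15°E; the acute angle between them is β = 40°.
tan α = tan 47° × sin 40° = 1.0724 × 0.6428 = 0.6893
α = arctan(0.6893) = 34.58°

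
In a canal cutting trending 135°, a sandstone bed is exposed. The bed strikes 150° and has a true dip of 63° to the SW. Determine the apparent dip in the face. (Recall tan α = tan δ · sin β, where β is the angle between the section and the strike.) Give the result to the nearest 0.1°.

Angle between strike (150°) and section (135°): β = 15°.
tan(apparent dip) = tan 63° · sin 15° = 0.5080
α = arctan(0.5080) = 26.93°

26.9°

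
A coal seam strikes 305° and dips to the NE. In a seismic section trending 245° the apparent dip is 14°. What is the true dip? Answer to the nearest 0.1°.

16.1°

β = acute angle between strike 305° and section 245° = 60°.
tan(true dip) = tan 14° / sin 60° = 0.2879
true dip = arctan 0.2879 = 16.06°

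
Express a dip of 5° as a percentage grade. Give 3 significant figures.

8.75%

grade % = 100 × tan 5° = 100 × 0.0875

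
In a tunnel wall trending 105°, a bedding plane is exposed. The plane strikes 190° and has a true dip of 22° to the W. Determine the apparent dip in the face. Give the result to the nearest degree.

The strike is 190° and the section trends 105°; the acute angle between them is β = 85°.
tan α = tan 22° × sin 85° = 0.4040 × 0.9962 = 0.4025
α = arctan(0.4025) = 21.92°

22°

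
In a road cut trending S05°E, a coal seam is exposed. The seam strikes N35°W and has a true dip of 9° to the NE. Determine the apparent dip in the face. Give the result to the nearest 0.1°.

The section lies 30° from the strike.
tan α = tan 9° × sin 30° = 0.1584 × 0.5000 = 0.0792
α = arctan(0.0792) = 4.53°

4.5°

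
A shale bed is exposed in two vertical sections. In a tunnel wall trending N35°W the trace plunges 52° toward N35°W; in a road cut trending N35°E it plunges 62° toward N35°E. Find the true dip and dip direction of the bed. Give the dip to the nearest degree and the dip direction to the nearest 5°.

Represent each trace as a vector plunging at its apparent dip toward its trend (east-north-up frame): v₁ = (-0.353, 0.504, -0.788), v₂ = (0.269, 0.385, -0.883).
n = v₁ × v₂ = (0.142, 0.524, 0.272) (taken with n_z > 0).
True dip = arccos(n_z / |n|) = arccos(0.4474) = 63.4°.
The horizontal component of n points toward azimuth atan2(n_x, n_y) = 15°, the dip direction.

true dip 63°, dip direction 015°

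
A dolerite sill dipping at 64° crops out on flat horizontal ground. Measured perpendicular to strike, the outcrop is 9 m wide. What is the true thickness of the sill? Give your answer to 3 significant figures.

8.09 m

True thickness t = w · sin(dip) = 9 × sin 64°
t = 9 × 0.8988 = 8.089 m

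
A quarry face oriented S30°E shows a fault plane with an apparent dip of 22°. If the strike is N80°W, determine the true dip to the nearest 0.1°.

27.8°

β = acute angle between strike N80°W and section S30°E = 50°.
tan(true dip) = tan 22° / sin 50° = 0.5274
true dip = arctan 0.5274 = 27.81°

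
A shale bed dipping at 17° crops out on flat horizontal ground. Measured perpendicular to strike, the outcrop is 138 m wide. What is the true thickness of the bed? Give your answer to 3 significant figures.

True thickness t = w · sin(dip) = 138 × sin 17°
t = 138 × 0.2924 = 40.347 m

40.3 m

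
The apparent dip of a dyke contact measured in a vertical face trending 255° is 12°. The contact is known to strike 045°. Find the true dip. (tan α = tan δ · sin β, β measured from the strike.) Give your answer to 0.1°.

23.0°

The section is 30° from the strike.
tan(true dip) = tan 12° / sin 30° = 0.4251
δ = arctan(0.4251) = 23.03°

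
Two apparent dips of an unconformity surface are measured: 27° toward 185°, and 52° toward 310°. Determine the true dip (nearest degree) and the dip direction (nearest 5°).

true dip 63°, dip direction 260°

Represent each trace as a vector plunging at its apparent dip toward its trend (east-north-up frame): v₁ = (-0.078, -0.888, -0.454), v₂ = (-0.472, 0.396, -0.788).
n = v₁ × v₂ = (-0.879, -0.153, 0.449) (taken with n_z > 0).
Dip δ = arctan(|n_h|/n_z) = arctan(0.892/0.449) = 63.3°.
The horizontal component of n points toward azimuth atan2(n_x, n_y) = 260°, the dip direction.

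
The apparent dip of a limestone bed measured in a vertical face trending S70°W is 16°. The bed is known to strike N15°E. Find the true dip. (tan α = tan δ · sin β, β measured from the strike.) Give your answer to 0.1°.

β = acute angle between strike N15°E and section S70°W = 55°.
tan(true dip) = tan 16° / sin 55° = 0.3501
true dip = arctan 0.3501 = 19.29°

19.3°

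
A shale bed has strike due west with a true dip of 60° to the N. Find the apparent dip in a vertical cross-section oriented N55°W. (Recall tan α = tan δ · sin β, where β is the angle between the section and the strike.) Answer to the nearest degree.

Angle between strike (due west) and section (N55°W): β = 35°.
tan(apparent dip) = tan 60° · sin 35° = 0.9935
α = arctan(0.9935) = 44.81°

45°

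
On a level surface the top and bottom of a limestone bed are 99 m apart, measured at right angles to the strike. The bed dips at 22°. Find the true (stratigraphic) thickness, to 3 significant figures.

37.1 m

True thickness t = w · sin(dip) = 99 × sin 22°
t = 99 × 0.3746 = 37.086 m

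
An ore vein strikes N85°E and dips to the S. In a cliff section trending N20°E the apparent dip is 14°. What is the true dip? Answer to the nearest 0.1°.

15.4°

The section is 65° from the strike.
tan δ = tan α / sin β = tan 14° / sin 65° = 0.2493 / 0.9063 = 0.2751
true dip = arctan 0.2751 = 15.38°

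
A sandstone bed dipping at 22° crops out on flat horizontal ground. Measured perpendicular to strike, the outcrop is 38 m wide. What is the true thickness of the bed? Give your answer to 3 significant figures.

14.2 m

True thickness t = w · sin(dip) = 38 × sin 22°
t = 38 × 0.3746 = 14.235 m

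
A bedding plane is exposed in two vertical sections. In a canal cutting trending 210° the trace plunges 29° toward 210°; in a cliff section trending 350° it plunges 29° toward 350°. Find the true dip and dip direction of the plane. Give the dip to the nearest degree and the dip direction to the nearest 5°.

true dip 58°, dip direction 280°

Each apparent-dip line lies in the plane. As unit vectors (x east, y north, z up), v₁ plunges 29°→210° and v₂ plunges 29°→350°.
n = v₁ × v₂ = (-0.785, 0.138, 0.492) (taken with n_z > 0).
Dip δ = arctan(|n_h|/n_z) = arctan(0.797/0.492) = 58.3°.
Dip direction = atan2(-0.785, 0.138) = 280° (azimuth of n's horizontal projection).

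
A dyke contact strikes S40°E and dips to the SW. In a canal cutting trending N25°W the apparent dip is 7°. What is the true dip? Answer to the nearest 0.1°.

β = acute angle between strike S40°E and section N25°W = 15°.
tan(true dip) = tan 7° / sin 15° = 0.4744
true dip = arctan 0.4744 = 25.38°

25.4°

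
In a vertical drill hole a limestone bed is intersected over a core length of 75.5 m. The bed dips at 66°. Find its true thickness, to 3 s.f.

30.7 m

True thickness t = h · cos(dip) = 75.5 × cos 66°
t = 75.5 × 0.4067 = 30.709 m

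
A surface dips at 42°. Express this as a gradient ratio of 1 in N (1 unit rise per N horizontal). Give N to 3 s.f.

1 in 1.11

1 : N means tan θ = 1/N, so N = 1/tan 42° = 1/0.9004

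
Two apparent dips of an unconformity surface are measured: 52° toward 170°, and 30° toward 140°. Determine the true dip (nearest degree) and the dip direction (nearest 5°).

Each apparent-dip line lies in the plane. As unit vectors (x east, y north, z up), v₁ plunges 52°→170° and v₂ plunges 30°→140°.
n = v₁ × v₂ = (-0.220, -0.385, 0.267) (taken with n_z > 0).
Dip δ = arctan(|n_h|/n_z) = arctan(0.443/0.267) = 59.0°.
Dip direction = atan2(-0.220, -0.385) = 210° (azimuth of n's horizontal projection).

true dip 59°, dip direction 210°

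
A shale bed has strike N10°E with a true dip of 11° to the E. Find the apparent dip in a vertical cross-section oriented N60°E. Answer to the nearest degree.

8°

Angle between strike (N10°E) and section (N60°E): β = 50°.
tan(apparent dip) = tan 11° · sin 50° = 0.1489
α = arctan(0.1489) = 8.47°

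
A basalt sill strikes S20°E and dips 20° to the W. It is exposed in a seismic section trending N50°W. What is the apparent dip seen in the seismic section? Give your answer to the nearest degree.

10°

The section lies 30° from the strike.
tan α = tan 20° × sin 30° = 0.3640 × 0.5000 = 0.1820
apparent dip = arctan 0.1820 = 10.31°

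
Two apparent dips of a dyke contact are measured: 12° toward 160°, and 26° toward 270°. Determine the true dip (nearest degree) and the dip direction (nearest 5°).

true dip 32°, dip direction 230°

Represent each trace as a vector plunging at its apparent dip toward its trend (east-north-up frame): v₁ = (0.335, -0.919, -0.208), v₂ = (-0.899, -0.000, -0.438).
Cross product v₁ × v₂ gives the pole to the plane: n ∝ (-0.403, -0.334, 0.826).
tan δ = √(n_x²+n_y²)/n_z = 0.523/0.826, so δ = 32.3°.
Dip direction = azimuth of (n_x, n_y) = atan2(-0.403, -0.334) = 230°.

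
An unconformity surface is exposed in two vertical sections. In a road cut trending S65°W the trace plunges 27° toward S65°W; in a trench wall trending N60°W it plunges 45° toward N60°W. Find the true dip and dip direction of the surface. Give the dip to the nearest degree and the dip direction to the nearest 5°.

Each apparent-dip line lies in the plane. As unit vectors (x east, y north, z up), v₁ plunges 27°→S65°W and v₂ plunges 45°→N60°W.
Cross product v₁ × v₂ gives the pole to the plane: n ∝ (-0.427, 0.293, 0.516).
True dip = arccos(n_z / |n|) = arccos(0.7060) = 45.1°.
Dip direction = azimuth of (n_x, n_y) = atan2(-0.427, 0.293) = 304°.

true dip 45°, dip direction 305°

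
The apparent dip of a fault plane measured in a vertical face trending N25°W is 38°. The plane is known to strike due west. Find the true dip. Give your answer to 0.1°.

β = acute angle between strike due west and section N25°W = 65°.
tan δ = tan α / sin β = tan 38° / sin 65° = 0.7813 / 0.9063 = 0.8621
δ = arctan(0.8621) = 40.76°

40.8°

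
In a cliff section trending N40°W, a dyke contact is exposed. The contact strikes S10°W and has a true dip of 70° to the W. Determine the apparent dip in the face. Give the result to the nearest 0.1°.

64.6°

The strike is S10°W and the section trends N40°W; the acute angle between them is β = 50°.
tan α = tan 70° × sin 50° = 2.7475 × 0.7660 = 2.1047
apparent dip = arctan 2.1047 = 64.59°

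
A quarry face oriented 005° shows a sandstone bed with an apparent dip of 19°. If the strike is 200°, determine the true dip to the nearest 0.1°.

53.1°

The section is 15° from the strike.
tan δ = tan α / sin β = tan 19° / sin 15° = 0.3443 / 0.2588 = 1.3304
true dip = arctan 1.3304 = 53.07°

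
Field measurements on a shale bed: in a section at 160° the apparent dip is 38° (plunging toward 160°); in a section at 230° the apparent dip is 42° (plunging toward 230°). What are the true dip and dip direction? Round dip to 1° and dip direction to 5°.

The two traces are lines in the plane: v₁ = (sin 160°·cos 38°, cos 160°·cos 38°, −sin 38°), v₂ = (sin 230°·cos 42°, cos 230°·cos 42°, −sin 42°).
The plane normal is n = v₁ × v₂ ∝ (-0.201, -0.531, 0.550).
Dip δ = arctan(|n_h|/n_z) = arctan(0.568/0.550) = 45.9°.
Dip direction = azimuth of (n_x, n_y) = atan2(-0.201, -0.531) = 201°.

true dip 46°, dip direction 200°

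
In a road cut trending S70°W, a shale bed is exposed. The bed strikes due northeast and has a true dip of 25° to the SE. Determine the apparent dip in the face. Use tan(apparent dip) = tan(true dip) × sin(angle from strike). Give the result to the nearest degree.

11°

The section lies 25° from the strike.
tan α = tan 25° × sin 25° = 0.4663 × 0.4226 = 0.1971
apparent dip = arctan 0.1971 = 11.15°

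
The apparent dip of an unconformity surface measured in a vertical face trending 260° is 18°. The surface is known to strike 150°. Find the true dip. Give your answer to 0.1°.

19.1°

β = acute angle between strike 150° and section 260° = 70°.
tan δ = tan α / sin β = tan 18° / sin 70° = 0.3249 / 0.9397 = 0.3458
true dip = arctan 0.3458 = 19.07°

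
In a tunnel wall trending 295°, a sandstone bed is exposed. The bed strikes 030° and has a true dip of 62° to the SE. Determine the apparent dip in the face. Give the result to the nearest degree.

62°

Angle between strike (030°) and section (295°): β = 85°.
tan α = tan 62° × sin 85° = 1.8807 × 0.9962 = 1.8736
apparent dip = arctan 1.8736 = 61.91°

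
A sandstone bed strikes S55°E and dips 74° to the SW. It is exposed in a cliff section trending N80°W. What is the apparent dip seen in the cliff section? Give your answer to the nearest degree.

The section lies 25° from the strike.
tan α = tan 74° × sin 25° = 3.4874 × 0.4226 = 1.4738
α = arctan(1.4738) = 55.84°

56°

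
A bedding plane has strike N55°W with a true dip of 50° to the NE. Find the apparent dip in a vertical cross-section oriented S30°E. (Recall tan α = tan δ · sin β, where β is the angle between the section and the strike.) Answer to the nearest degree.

Angle between strike (N55°W) and section (S30°E): β = 25°.
tan α = tan 50° × sin 25° = 1.1918 × 0.4226 = 0.5037
α = arctan(0.5037) = 26.73°

27°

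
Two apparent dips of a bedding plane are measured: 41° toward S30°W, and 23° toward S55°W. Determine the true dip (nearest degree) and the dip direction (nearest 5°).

true dip 51°, dip direction 165°

The two traces are lines in the plane: v₁ = (sin 210°·cos 41°, cos 210°·cos 41°, −sin 41°), v₂ = (sin 235°·cos 23°, cos 235°·cos 23°, −sin 23°).
The plane normal is n = v₁ × v₂ ∝ (0.091, -0.347, 0.294).
Dip δ = arctan(|n_h|/n_z) = arctan(0.359/0.294) = 50.7°.
The horizontal component of n points toward azimuth atan2(n_x, n_y) = 165°, the dip direction.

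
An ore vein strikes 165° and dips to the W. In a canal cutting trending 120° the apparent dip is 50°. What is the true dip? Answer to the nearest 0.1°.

The section is 45° from the strike.
tan(true dip) = tan 50° / sin 45° = 1.6854
δ = arctan(1.6854) = 59.32°

59.3°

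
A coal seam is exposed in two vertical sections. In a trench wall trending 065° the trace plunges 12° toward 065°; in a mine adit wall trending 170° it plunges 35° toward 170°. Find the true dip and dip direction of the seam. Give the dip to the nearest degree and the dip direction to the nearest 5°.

The two traces are lines in the plane: v₁ = (sin 65°·cos 12°, cos 65°·cos 12°, −sin 12°), v₂ = (sin 170°·cos 35°, cos 170°·cos 35°, −sin 35°).
n = v₁ × v₂ = (0.405, -0.479, 0.774) (taken with n_z > 0).
tan δ = √(n_x²+n_y²)/n_z = 0.627/0.774, so δ = 39.0°.
Dip direction = azimuth of (n_x, n_y) = atan2(0.405, -0.479) = 140°.

true dip 39°, dip direction 140°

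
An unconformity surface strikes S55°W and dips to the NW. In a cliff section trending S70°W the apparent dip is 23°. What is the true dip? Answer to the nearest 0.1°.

58.6°

β = acute angle between strike S55°W and section S70°W = 15°.
tan δ = tan α / sin β = tan 23° / sin 15° = 0.4245 / 0.2588 = 1.6400
true dip = arctan 1.6400 = 58.63°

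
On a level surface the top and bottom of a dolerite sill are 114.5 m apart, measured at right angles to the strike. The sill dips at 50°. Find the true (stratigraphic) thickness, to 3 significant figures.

87.7 m

True thickness t = w · sin(dip) = 114.5 × sin 50°
t = 114.5 × 0.7660 = 87.712 m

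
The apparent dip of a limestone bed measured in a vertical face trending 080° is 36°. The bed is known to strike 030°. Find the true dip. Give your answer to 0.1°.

43.5°

The section is 50° from the strike.
tan(true dip) = tan 36° / sin 50° = 0.9484
δ = arctan(0.9484) = 43.48°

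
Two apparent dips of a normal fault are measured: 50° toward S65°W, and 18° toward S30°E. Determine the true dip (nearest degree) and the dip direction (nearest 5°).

true dip 52°, dip direction 225°

Represent each trace as a vector plunging at its apparent dip toward its trend (east-north-up frame): v₁ = (-0.583, -0.272, -0.766), v₂ = (0.476, -0.824, -0.309).
Cross product v₁ × v₂ gives the pole to the plane: n ∝ (-0.547, -0.544, 0.609).
True dip = arccos(n_z / |n|) = arccos(0.6195) = 51.7°.
The horizontal component of n points toward azimuth atan2(n_x, n_y) = 225°, the dip direction.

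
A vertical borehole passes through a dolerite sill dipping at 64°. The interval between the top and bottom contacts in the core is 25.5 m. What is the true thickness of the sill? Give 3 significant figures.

True thickness t = h · cos(dip) = 25.5 × cos 64°
t = 25.5 × 0.4384 = 11.178 m

11.2 m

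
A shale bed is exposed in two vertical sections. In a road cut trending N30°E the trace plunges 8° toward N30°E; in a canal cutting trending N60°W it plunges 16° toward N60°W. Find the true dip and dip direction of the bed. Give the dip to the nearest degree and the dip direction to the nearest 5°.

true dip 18°, dip direction 325°

The two traces are lines in the plane: v₁ = (sin 30°·cos 8°, cos 30°·cos 8°, −sin 8°), v₂ = (sin 300°·cos 16°, cos 300°·cos 16°, −sin 16°).
Cross product v₁ × v₂ gives the pole to the plane: n ∝ (-0.169, 0.252, 0.952).
True dip = arccos(n_z / |n|) = arccos(0.9526) = 17.7°.
Dip direction = atan2(-0.169, 0.252) = 326° (azimuth of n's horizontal projection).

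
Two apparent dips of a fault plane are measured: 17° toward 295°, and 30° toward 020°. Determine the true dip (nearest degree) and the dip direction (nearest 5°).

Represent each trace as a vector plunging at its apparent dip toward its trend (east-north-up frame): v₁ = (-0.867, 0.404, -0.292), v₂ = (0.296, 0.814, -0.500).
Cross product v₁ × v₂ gives the pole to the plane: n ∝ (-0.036, 0.520, 0.825).
True dip = arccos(n_z / |n|) = arccos(0.8454) = 32.3°.
The horizontal component of n points toward azimuth atan2(n_x, n_y) = 356°, the dip direction.

true dip 32°, dip direction 355°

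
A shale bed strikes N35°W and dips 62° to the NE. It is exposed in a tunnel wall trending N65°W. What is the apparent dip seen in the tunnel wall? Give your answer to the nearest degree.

Angle between strike (N35°W) and section (N65°W): β = 30°.
tan(apparent dip) = tan 62° · sin 30° = 0.9404
α = arctan(0.9404) = 43.24°

43°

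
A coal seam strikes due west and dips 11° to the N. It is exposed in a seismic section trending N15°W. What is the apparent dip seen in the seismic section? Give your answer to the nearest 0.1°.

10.6°

The strike is due west and the section trends N15°W; the acute angle between them is β = 75°.
tan α = tan 11° × sin 75° = 0.1944 × 0.9659 = 0.1878
apparent dip = arctan 0.1878 = 10.63°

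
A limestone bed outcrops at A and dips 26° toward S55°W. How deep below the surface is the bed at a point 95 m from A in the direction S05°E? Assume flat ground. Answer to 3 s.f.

The hole lies 60° from the dip direction, so the down-dip offset is 95 × cos 60° = 47.50 m.
Depth = down-dip offset × tan(dip) = 47.50 × tan 26° = 47.50 × 0.4877
Depth = 23.17 m

23.2 m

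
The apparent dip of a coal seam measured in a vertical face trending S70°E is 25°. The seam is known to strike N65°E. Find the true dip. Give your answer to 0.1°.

33.4°

β = acute angle between strike N65°E and section S70°E = 45°.
tan δ = tan α / sin β = tan 25° / sin 45° = 0.4663 / 0.7071 = 0.6595
true dip = arctan 0.6595 = 33.40°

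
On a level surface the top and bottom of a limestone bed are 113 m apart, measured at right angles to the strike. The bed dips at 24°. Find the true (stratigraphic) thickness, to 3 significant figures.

46.0 m

True thickness t = w · sin(dip) = 113 × sin 24°
t = 113 × 0.4067 = 45.961 m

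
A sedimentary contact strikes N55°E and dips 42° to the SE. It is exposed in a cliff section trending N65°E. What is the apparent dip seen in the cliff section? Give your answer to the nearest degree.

9°

The strike is N55°E and the section trends N65°E; the acute angle between them is β = 10°.
tan(apparent dip) = tan 42° · sin 10° = 0.1564
apparent dip = arctan 0.1564 = 8.89°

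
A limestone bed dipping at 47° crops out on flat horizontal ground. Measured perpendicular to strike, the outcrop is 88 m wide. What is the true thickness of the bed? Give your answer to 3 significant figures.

64.4 m

True thickness t = w · sin(dip) = 88 × sin 47°
t = 88 × 0.7314 = 64.359 m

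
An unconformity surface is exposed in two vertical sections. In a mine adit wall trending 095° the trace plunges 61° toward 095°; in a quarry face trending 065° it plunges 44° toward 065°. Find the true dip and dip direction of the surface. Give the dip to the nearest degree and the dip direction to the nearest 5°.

The two traces are lines in the plane: v₁ = (sin 95°·cos 61°, cos 95°·cos 61°, −sin 61°), v₂ = (sin 65°·cos 44°, cos 65°·cos 44°, −sin 44°).
The plane normal is n = v₁ × v₂ ∝ (0.295, -0.235, 0.174).
tan δ = √(n_x²+n_y²)/n_z = 0.377/0.174, so δ = 65.2°.
The horizontal component of n points toward azimuth atan2(n_x, n_y) = 128°, the dip direction.

true dip 65°, dip direction 130°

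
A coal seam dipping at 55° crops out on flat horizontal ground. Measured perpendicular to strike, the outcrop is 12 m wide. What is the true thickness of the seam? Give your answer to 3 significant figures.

9.83 m

True thickness t = w · sin(dip) = 12 × sin 55°
t = 12 × 0.8192 = 9.830 m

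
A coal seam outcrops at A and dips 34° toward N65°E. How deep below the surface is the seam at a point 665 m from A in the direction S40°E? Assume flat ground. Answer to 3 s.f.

116 m

The hole lies 75° from the dip direction, so the down-dip offset is 665 × cos 75° = 172.11 m.
Depth = down-dip offset × tan(dip) = 172.11 × tan 34° = 172.11 × 0.6745
Depth = 116.09 m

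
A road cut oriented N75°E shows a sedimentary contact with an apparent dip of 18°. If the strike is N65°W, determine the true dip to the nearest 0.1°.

The section is 40° from the strike.
tan δ = tan α / sin β = tan 18° / sin 40° = 0.3249 / 0.6428 = 0.5055
true dip = arctan 0.5055 = 26.82°

26.8°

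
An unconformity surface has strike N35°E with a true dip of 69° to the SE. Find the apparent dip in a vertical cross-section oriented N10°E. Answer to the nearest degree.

The strike is N35°E and the section trends N10°E; the acute angle between them is β = 25°.
tan(apparent dip) = tan 69° · sin 25° = 1.1010
apparent dip = arctan 1.1010 = 47.75°

48°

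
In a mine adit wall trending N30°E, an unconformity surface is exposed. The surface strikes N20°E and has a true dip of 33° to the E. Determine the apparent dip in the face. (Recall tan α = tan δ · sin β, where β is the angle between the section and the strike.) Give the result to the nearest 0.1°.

The strike is N20°E and the section trends N30°E; the acute angle between them is β = 10°.
tan(apparent dip) = tan 33° · sin 10° = 0.1128
apparent dip = arctan 0.1128 = 6.43°

6.4°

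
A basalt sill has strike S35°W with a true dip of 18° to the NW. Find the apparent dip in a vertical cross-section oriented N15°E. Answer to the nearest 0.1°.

The section lies 20° from the strike.
tan α = tan 18° × sin 20° = 0.3249 × 0.3420 = 0.1111
α = arctan(0.1111) = 6.34°

6.3°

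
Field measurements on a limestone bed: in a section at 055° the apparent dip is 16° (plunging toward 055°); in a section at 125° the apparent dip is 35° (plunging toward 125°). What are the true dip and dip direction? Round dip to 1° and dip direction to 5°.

true dip 35°, dip direction 120°

The two traces are lines in the plane: v₁ = (sin 55°·cos 16°, cos 55°·cos 16°, −sin 16°), v₂ = (sin 125°·cos 35°, cos 125°·cos 35°, −sin 35°).
Cross product v₁ × v₂ gives the pole to the plane: n ∝ (0.446, -0.267, 0.740).
tan δ = √(n_x²+n_y²)/n_z = 0.519/0.740, so δ = 35.1°.
Dip direction = azimuth of (n_x, n_y) = atan2(0.446, -0.267) = 121°.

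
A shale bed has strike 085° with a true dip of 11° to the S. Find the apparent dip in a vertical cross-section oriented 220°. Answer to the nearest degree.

The section lies 45° from the strike.
tan(apparent dip) = tan 11° · sin 45° = 0.1374
α = arctan(0.1374) = 7.83°

8°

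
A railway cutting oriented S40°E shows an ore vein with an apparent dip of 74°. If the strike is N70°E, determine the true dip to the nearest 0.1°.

β = acute angle between strike N70°E and section S40°E = 70°.
tan(true dip) = tan 74° / sin 70° = 3.7112
true dip = arctan 3.7112 = 74.92°

74.9°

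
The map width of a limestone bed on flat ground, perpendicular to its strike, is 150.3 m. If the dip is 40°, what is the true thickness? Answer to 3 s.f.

96.6 m

True thickness t = w · sin(dip) = 150.3 × sin 40°
t = 150.3 × 0.6428 = 96.611 m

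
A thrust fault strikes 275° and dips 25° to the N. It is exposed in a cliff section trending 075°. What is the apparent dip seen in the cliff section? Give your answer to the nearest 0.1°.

9.1°

The strike is 275° and the section trends 075°; the acute angle between them is β = 20°.
tan α = tan 25° × sin 20° = 0.4663 × 0.3420 = 0.1595
apparent dip = arctan 0.1595 = 9.06°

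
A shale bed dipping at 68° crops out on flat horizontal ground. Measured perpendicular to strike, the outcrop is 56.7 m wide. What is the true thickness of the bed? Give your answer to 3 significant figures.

52.6 m

True thickness t = w · sin(dip) = 56.7 × sin 68°
t = 56.7 × 0.9272 = 52.571 m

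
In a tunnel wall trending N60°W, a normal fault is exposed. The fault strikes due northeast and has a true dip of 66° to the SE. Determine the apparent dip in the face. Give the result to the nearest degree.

65°

The section lies 75° from the strike.
tan α = tan 66° × sin 75° = 2.2460 × 0.9659 = 2.1695
α = arctan(2.1695) = 65.25°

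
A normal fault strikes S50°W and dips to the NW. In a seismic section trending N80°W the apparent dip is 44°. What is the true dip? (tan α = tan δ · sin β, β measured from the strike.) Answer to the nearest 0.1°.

β = acute angle between strike S50°W and section N80°W = 50°.
tan(true dip) = tan 44° / sin 50° = 1.2606
δ = arctan(1.2606) = 51.58°

51.6°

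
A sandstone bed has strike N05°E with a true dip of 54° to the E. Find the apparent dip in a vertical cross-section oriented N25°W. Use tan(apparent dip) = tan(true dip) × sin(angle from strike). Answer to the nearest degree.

The strike is N05°E and the section trends N25°W; the acute angle between them is β = 30°.
tan α = tan 54° × sin 30° = 1.3764 × 0.5000 = 0.6882
α = arctan(0.6882) = 34.54°

35°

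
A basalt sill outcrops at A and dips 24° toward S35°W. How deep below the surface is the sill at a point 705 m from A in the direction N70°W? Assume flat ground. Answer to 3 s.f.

81.2 m

The hole lies 75° from the dip direction, so the down-dip offset is 705 × cos 75° = 182.47 m.
Depth = down-dip offset × tan(dip) = 182.47 × tan 24° = 182.47 × 0.4452
Depth = 81.24 m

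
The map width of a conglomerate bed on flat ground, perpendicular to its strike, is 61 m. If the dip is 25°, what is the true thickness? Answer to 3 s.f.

25.8 m

True thickness t = w · sin(dip) = 61 × sin 25°
t = 61 × 0.4226 = 25.780 m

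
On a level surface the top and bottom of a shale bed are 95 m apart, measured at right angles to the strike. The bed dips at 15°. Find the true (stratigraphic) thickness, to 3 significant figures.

True thickness t = w · sin(dip) = 95 × sin 15°
t = 95 × 0.2588 = 24.588 m

24.6 m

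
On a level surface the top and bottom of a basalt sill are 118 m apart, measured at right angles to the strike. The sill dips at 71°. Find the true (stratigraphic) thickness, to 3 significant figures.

True thickness t = w · sin(dip) = 118 × sin 71°
t = 118 × 0.9455 = 111.571 m

112 m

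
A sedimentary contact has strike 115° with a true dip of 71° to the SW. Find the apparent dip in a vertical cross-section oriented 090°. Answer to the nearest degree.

51°

Angle between strike (115°) and section (090°): β = 25°.
tan α = tan 71° × sin 25° = 2.9042 × 0.4226 = 1.2274
α = arctan(1.2274) = 50.83°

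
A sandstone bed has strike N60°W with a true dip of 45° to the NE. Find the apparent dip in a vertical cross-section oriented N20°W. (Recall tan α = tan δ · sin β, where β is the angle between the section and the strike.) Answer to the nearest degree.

The strike is N60°W and the section trends N20°W; the acute angle between them is β = 40°.
tan(apparent dip) = tan 45° · sin 40° = 0.6428
apparent dip = arctan 0.6428 = 32.73°

33°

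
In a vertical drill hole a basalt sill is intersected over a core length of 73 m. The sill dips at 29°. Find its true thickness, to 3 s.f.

True thickness t = h · cos(dip) = 73 × cos 29°
t = 73 × 0.8746 = 63.847 m

63.8 m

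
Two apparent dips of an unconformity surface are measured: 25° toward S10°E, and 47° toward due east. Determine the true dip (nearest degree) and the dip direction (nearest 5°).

true dip 48°, dip direction 105°

Each apparent-dip line lies in the plane. As unit vectors (x east, y north, z up), v₁ plunges 25°→S10°E and v₂ plunges 47°→due east.
The plane normal is n = v₁ × v₂ ∝ (0.653, -0.173, 0.609).
tan δ = √(n_x²+n_y²)/n_z = 0.675/0.609, so δ = 48.0°.
Dip direction = atan2(0.653, -0.173) = 105° (azimuth of n's horizontal projection).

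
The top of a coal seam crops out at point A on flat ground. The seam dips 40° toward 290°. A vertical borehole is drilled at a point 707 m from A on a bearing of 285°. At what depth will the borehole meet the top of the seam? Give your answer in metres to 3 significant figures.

The hole lies 5° from the dip direction, so the down-dip offset is 707 × cos 5° = 704.31 m.
Depth = down-dip offset × tan(dip) = 704.31 × tan 40° = 704.31 × 0.8391
Depth = 590.99 m

591 m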